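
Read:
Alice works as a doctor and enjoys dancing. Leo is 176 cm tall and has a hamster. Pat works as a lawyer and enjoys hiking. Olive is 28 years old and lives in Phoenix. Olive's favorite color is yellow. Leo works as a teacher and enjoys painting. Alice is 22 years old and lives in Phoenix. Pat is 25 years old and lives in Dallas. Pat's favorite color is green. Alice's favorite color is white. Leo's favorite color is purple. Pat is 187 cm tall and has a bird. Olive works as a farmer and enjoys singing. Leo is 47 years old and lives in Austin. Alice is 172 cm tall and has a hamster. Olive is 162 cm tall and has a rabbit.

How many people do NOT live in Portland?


Not in Portland: 4

4


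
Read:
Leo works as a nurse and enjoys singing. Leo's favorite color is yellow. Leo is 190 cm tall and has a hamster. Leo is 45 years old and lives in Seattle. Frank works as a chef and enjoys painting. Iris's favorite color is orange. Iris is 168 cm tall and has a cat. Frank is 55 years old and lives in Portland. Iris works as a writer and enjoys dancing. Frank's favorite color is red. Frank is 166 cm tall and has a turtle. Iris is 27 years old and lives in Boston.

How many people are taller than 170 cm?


Taller than 170: 1

1


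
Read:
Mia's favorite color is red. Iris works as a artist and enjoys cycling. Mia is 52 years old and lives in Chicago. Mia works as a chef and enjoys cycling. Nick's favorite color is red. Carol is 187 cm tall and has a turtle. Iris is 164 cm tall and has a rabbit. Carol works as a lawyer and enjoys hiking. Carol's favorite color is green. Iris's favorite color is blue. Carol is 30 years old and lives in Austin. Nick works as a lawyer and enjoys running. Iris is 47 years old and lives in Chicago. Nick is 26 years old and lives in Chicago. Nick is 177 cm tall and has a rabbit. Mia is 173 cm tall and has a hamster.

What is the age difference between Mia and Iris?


|52 - 47| = 5

5


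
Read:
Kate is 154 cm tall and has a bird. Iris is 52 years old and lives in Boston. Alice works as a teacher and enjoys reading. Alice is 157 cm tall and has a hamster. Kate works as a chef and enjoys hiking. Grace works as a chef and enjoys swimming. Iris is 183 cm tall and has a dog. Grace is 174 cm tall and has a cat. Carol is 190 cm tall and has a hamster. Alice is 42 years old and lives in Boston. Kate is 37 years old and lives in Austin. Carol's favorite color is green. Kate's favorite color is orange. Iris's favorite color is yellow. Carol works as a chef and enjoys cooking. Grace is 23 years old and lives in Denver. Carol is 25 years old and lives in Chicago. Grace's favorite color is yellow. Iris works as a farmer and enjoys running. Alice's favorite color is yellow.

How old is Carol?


Carol is 25 years old

25


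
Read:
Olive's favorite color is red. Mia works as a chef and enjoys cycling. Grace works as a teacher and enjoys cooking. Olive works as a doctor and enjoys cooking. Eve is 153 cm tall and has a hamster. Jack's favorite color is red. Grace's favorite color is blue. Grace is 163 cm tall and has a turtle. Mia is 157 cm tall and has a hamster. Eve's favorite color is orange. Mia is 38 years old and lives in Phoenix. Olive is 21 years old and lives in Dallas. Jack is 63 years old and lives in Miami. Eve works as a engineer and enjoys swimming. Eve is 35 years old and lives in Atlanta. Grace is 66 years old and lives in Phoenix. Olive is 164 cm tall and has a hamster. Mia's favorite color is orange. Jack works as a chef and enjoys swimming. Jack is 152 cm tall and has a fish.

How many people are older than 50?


Filter: 2

2


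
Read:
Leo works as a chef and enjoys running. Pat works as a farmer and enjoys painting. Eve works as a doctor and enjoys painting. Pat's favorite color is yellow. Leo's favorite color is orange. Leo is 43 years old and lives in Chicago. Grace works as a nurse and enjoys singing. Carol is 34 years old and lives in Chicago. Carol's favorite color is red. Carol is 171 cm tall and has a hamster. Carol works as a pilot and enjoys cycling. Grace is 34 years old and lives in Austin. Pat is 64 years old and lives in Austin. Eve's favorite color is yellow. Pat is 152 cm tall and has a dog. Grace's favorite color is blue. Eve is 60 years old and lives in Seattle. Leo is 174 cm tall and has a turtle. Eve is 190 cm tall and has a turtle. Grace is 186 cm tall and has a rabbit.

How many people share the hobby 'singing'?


Count: 1

1


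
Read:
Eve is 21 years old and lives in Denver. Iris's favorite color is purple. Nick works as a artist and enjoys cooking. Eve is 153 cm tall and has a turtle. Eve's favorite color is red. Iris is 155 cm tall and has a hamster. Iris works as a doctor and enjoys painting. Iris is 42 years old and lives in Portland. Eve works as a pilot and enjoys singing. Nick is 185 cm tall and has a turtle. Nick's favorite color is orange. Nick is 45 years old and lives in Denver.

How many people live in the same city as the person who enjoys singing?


Person with hobby singing is Eve, city Denver. Count = 2

2


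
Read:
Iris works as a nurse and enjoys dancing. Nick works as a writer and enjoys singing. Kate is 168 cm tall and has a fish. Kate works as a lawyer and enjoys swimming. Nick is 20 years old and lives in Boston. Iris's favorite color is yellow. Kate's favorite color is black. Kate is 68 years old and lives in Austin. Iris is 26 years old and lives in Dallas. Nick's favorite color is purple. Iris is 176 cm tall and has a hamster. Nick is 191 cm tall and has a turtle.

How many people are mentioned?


People: Nick, Kate, Iris. Count = 3

3


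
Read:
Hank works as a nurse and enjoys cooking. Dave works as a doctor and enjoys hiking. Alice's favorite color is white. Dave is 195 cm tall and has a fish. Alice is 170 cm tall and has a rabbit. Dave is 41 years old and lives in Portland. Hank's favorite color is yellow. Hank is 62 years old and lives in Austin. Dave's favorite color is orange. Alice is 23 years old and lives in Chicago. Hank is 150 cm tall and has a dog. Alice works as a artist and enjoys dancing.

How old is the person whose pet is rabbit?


Person with pet=rabbit is Alice, age 23

23


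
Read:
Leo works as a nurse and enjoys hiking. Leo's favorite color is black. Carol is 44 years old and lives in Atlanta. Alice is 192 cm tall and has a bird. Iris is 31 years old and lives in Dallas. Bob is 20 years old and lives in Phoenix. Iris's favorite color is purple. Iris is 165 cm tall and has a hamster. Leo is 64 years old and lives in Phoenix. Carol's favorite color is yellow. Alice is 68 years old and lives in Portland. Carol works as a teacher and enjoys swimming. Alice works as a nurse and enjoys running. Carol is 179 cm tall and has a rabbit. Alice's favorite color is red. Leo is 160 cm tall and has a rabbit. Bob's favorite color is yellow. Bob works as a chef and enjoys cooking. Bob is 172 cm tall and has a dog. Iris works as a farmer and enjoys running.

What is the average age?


Sum=227, n=5, avg=45.4

45.4


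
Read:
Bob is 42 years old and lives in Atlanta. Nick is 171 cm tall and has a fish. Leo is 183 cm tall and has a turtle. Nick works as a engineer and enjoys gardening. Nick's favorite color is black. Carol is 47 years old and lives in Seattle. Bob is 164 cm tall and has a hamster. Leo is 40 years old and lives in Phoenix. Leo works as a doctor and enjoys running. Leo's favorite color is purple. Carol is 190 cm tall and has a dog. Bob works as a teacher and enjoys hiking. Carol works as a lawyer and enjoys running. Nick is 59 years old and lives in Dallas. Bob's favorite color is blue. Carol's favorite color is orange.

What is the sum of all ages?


40+42+47+59 = 188

188


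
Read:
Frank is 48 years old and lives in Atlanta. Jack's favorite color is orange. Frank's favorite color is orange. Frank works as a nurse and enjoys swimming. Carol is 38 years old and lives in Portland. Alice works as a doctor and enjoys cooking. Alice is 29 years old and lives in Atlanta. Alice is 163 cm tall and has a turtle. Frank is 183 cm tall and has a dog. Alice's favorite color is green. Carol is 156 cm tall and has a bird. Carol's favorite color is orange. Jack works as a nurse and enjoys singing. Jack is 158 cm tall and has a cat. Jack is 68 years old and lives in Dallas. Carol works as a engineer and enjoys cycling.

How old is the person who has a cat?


Person with cat is Jack, age 68

68


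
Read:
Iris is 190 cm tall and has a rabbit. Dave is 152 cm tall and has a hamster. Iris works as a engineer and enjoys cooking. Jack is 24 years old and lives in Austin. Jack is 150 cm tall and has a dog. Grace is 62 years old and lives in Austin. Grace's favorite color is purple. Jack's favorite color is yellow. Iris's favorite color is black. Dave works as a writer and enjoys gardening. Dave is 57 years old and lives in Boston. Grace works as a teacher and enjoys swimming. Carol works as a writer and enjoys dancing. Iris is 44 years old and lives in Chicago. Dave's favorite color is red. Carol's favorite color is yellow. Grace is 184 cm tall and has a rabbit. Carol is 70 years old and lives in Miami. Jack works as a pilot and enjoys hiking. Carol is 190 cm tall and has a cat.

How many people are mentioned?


People: Dave, Jack, Iris, Carol, Grace. Count = 5

5


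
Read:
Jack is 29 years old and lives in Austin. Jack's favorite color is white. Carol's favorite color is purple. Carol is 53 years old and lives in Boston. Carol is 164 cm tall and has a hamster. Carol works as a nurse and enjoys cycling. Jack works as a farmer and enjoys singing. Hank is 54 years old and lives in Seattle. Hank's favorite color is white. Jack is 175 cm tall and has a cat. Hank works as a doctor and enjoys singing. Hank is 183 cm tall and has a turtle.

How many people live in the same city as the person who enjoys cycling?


Person with hobby cycling is Carol, city Boston. Count = 1

1


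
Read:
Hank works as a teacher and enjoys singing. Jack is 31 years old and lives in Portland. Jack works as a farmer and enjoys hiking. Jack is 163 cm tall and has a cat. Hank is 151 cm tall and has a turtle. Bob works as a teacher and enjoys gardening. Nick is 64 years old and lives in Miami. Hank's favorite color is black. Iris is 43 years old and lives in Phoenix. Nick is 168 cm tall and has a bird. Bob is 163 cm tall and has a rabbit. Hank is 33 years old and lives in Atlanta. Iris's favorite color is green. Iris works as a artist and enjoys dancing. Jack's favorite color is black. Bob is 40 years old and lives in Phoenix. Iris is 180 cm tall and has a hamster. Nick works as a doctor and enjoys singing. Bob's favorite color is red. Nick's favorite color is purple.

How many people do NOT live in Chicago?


Not in Chicago: 5

5


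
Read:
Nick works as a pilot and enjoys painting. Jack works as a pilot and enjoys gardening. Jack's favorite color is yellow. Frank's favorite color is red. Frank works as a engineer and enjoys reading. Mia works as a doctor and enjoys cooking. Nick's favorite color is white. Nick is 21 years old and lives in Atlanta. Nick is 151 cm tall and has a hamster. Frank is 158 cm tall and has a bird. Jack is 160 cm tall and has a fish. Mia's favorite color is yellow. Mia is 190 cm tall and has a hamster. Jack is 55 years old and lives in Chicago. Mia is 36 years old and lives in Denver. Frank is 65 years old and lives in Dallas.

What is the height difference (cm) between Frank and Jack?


|158 - 160| = 2

2


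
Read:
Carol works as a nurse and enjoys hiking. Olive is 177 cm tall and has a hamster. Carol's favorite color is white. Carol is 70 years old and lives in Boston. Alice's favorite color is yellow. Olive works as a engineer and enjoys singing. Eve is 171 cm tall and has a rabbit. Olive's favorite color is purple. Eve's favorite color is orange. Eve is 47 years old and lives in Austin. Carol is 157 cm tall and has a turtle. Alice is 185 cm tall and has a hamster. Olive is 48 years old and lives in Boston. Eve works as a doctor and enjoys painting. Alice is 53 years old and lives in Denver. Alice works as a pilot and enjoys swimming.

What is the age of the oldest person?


Oldest: Carol at 70

70


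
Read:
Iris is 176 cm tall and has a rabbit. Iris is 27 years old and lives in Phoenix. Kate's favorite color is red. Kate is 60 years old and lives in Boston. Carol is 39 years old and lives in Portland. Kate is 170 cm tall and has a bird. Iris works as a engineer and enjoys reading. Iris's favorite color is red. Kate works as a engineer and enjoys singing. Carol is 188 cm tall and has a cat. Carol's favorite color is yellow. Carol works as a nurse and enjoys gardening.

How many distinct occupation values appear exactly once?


Unique occupation values: 1

1


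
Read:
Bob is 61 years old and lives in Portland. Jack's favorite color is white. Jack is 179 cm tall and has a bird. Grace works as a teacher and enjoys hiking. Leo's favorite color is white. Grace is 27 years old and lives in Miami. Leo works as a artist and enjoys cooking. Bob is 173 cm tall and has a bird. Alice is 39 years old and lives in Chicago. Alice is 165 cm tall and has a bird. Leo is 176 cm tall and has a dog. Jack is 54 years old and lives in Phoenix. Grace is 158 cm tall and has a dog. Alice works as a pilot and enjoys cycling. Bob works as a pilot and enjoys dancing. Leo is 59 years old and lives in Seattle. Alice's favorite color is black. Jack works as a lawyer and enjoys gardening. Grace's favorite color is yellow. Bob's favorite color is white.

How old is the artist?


The artist is Leo, age 59

59


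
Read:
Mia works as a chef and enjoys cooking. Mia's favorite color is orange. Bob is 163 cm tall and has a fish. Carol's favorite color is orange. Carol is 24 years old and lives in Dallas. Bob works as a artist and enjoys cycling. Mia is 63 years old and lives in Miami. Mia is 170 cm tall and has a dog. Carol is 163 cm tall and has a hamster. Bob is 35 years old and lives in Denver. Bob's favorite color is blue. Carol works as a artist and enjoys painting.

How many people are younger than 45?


Filter: 2

2


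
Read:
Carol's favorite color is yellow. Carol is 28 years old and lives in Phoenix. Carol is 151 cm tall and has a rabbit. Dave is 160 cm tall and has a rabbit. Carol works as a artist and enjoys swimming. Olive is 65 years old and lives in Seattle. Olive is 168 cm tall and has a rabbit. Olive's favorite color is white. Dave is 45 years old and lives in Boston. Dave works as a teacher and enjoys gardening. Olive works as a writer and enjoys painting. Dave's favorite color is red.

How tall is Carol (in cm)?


Carol is 151 cm tall

151


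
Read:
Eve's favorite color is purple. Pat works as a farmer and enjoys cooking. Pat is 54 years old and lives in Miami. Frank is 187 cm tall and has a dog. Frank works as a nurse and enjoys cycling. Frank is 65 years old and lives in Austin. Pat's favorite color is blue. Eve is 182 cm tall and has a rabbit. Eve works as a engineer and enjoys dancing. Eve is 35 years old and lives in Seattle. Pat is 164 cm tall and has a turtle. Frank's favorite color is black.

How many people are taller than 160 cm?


Taller than 160: 3

3


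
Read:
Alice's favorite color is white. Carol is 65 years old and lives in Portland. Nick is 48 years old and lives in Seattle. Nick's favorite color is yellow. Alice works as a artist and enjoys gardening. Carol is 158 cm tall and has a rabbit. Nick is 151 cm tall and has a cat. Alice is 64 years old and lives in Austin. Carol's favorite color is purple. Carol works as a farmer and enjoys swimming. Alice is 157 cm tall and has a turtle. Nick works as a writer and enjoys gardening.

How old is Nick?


Nick is 48 years old

48


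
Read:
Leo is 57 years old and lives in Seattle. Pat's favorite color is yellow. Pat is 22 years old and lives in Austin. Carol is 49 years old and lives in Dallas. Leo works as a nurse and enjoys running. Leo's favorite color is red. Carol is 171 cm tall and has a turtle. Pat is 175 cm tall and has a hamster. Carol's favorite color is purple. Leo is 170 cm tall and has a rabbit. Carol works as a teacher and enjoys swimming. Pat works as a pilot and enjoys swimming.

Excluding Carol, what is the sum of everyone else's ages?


Sum (excluding Carol): 79

79


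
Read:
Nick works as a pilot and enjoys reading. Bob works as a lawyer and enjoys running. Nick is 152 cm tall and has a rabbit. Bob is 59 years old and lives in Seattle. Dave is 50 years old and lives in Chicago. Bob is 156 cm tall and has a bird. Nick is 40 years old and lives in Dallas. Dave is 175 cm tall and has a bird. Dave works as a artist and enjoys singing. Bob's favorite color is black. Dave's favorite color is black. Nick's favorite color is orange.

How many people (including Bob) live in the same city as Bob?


Bob lives in Seattle. Count = 1

1


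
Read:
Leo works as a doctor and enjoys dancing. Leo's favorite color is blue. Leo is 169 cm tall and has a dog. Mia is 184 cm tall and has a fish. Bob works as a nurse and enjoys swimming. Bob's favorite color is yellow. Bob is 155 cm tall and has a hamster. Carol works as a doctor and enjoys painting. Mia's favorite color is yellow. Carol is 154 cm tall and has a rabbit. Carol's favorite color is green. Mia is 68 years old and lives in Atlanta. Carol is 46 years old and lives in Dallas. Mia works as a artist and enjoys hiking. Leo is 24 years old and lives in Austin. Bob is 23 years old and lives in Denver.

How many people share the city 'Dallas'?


Count: 1

1


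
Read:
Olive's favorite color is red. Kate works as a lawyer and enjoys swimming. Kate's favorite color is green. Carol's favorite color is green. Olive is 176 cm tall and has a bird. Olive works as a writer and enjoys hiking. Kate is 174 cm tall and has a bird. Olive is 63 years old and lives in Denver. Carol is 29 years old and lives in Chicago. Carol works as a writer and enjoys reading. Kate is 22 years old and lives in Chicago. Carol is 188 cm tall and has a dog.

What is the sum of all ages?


63+29+22 = 114

114


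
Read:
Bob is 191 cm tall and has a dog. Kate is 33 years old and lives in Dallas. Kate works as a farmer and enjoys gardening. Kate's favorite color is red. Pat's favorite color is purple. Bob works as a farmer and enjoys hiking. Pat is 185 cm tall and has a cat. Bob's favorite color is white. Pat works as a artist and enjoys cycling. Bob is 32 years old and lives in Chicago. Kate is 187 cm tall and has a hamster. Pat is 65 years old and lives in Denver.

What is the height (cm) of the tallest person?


Tallest: Bob at 191 cm

191


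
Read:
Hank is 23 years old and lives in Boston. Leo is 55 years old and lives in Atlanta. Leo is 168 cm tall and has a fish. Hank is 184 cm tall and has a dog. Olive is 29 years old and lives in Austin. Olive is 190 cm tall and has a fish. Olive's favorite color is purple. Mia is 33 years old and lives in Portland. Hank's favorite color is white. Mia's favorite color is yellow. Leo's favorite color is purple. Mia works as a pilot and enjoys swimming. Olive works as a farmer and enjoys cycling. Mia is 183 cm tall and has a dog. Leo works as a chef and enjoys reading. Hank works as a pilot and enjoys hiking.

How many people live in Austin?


Count in Austin: 1

1


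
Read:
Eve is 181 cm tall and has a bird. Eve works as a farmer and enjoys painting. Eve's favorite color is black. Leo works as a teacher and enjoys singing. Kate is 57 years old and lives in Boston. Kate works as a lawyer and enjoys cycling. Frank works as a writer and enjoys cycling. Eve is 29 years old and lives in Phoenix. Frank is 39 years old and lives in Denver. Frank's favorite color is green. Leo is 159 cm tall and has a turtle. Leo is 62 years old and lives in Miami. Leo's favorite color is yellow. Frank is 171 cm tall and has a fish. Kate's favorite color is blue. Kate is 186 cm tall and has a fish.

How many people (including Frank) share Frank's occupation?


Frank is a writer. Count = 1

1


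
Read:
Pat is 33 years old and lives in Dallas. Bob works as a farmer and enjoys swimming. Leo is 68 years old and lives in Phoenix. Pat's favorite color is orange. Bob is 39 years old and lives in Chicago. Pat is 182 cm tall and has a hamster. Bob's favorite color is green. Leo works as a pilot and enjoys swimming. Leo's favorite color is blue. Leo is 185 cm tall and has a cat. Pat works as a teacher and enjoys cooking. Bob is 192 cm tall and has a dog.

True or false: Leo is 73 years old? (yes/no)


Leo is actually 68. no

no


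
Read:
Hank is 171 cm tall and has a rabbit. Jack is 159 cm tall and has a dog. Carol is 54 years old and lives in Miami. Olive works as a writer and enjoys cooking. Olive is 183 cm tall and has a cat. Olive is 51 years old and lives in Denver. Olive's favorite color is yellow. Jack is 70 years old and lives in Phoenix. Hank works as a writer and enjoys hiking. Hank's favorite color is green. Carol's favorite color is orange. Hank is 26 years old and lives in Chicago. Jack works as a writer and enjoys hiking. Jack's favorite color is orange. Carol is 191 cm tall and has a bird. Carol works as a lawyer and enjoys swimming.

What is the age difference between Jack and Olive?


|70 - 51| = 19

19


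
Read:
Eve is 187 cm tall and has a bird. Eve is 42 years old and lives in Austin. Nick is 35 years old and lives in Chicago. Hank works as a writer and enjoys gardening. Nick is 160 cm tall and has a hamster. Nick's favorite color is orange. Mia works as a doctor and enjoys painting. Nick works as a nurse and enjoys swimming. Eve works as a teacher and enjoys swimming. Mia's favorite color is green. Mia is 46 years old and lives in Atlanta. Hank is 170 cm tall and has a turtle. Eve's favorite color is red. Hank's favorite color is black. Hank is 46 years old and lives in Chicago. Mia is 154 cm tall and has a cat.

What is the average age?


Sum=169, n=4, avg=42.25

42.25


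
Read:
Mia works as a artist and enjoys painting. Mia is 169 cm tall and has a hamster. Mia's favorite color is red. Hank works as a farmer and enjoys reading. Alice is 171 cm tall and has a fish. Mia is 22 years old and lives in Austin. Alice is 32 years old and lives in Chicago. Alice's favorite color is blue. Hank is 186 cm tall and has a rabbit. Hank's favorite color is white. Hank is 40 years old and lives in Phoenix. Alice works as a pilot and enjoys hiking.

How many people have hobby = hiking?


Count: 1

1


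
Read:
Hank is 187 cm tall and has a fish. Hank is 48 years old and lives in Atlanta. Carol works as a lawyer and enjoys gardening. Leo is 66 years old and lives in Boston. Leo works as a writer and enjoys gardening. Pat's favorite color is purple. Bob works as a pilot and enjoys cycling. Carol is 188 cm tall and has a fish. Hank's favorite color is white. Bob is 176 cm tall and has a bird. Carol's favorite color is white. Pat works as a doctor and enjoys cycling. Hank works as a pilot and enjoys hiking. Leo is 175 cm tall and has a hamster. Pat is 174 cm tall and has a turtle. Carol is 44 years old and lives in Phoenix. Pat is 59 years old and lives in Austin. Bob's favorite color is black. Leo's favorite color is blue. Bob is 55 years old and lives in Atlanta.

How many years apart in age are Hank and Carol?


48 vs 44, diff = 4

4


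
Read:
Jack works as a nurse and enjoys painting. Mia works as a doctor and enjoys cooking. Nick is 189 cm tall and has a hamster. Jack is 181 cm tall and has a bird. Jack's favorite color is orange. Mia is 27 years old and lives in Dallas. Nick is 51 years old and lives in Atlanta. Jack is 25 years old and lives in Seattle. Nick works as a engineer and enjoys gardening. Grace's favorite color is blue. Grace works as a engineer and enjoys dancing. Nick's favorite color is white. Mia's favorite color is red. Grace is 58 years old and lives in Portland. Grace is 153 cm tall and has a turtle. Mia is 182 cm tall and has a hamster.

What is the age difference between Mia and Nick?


|27 - 51| = 24

24


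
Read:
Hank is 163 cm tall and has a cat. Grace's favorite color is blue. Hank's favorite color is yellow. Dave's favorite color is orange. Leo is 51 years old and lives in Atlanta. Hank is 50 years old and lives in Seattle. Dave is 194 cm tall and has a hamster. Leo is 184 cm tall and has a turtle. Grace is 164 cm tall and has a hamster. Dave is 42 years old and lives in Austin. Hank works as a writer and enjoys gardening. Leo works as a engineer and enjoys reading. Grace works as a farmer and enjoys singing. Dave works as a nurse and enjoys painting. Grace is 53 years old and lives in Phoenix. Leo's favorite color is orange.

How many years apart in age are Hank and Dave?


50 vs 42, diff = 8

8


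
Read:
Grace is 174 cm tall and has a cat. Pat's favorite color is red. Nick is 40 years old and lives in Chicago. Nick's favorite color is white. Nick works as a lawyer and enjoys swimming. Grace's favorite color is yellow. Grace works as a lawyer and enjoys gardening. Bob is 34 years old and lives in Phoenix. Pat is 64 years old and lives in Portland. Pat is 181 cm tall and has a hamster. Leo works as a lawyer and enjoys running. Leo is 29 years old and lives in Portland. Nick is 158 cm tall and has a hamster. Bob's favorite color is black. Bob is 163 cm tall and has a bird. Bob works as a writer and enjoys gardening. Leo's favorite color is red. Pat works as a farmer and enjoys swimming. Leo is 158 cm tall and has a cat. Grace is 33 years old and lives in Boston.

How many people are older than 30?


Filter: 4

4


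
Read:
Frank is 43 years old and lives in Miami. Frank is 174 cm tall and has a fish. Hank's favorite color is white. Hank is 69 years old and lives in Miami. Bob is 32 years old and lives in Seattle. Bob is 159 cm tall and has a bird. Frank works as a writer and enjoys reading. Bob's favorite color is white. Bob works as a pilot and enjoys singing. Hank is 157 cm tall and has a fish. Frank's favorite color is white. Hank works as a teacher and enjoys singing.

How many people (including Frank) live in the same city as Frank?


Frank lives in Miami. Count = 2

2


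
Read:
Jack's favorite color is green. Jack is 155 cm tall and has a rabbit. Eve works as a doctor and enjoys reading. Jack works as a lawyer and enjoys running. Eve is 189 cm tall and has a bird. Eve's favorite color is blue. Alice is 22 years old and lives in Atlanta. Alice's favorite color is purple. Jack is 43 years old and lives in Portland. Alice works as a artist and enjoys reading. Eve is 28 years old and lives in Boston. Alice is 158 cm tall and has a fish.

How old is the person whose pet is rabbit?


Person with pet=rabbit is Jack, age 43

43


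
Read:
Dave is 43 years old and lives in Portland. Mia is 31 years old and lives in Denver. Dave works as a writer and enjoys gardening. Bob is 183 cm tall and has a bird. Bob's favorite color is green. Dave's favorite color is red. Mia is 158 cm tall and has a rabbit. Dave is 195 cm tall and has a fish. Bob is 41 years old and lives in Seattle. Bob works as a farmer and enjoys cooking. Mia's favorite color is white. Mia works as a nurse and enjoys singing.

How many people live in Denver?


Count in Denver: 1

1


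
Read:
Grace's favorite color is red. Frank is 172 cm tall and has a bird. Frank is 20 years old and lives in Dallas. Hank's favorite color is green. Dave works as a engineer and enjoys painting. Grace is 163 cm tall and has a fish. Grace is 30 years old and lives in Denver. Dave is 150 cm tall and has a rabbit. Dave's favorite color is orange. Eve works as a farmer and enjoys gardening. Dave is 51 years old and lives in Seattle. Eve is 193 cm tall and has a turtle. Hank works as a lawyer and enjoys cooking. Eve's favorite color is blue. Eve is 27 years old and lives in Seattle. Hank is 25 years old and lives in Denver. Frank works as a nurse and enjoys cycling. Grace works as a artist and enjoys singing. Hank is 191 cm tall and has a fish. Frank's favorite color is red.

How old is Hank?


Hank is 25 years old

25


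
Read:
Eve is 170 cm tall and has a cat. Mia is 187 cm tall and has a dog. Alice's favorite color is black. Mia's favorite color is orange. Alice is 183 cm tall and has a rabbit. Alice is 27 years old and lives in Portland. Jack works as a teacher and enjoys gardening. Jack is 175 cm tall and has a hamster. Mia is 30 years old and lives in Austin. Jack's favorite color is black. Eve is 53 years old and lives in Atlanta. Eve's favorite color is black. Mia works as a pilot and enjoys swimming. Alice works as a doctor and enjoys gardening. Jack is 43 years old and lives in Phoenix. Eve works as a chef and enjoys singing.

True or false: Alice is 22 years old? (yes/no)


Alice is actually 27. no

no


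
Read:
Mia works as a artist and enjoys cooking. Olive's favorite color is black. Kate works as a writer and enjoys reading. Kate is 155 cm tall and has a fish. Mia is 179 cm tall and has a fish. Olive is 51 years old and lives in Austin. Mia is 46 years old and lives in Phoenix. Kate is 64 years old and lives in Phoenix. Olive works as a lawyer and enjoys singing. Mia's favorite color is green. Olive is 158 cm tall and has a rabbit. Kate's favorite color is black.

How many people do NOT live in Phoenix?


Not in Phoenix: 1

1


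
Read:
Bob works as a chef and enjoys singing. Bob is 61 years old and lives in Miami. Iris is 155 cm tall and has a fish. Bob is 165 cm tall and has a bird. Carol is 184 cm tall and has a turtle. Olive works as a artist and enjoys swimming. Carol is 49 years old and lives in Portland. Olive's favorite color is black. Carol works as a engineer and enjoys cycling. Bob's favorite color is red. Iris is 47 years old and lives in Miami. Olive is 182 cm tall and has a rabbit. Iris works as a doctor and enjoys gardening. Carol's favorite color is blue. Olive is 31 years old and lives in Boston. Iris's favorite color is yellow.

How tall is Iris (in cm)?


Iris is 155 cm tall

155


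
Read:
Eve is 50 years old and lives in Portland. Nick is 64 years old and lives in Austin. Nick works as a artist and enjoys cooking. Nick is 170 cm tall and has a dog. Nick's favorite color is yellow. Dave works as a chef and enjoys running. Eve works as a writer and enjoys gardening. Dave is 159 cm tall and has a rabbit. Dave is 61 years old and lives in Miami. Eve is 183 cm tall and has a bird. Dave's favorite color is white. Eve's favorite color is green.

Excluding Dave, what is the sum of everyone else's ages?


Sum (excluding Dave): 114

114


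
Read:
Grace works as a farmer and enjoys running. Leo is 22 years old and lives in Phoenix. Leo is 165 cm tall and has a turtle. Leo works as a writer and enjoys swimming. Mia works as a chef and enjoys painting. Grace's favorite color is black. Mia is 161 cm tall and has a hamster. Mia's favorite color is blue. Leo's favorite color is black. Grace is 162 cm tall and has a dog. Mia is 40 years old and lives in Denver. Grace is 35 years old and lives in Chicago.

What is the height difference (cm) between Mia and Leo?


|161 - 165| = 4

4


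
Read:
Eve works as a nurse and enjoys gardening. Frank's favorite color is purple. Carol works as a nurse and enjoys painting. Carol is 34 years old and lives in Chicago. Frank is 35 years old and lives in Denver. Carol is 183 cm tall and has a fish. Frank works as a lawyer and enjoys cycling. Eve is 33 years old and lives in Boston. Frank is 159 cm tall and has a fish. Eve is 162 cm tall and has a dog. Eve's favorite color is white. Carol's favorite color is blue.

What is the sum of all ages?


33+35+34 = 102

102


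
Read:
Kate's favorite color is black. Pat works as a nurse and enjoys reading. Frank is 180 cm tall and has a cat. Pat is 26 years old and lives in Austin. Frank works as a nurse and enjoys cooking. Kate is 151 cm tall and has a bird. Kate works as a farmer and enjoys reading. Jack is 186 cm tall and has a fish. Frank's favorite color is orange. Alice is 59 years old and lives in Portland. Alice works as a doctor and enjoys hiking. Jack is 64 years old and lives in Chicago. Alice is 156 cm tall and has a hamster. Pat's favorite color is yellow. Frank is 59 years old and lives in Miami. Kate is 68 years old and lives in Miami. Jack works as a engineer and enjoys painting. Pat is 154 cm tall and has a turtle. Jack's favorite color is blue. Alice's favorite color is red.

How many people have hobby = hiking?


Count: 1

1


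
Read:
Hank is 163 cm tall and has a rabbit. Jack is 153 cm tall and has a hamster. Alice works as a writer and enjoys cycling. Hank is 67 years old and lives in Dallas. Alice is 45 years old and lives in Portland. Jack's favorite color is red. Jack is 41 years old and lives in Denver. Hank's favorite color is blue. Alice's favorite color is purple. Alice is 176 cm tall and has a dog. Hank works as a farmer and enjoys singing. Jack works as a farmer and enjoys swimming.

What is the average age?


Sum=153, n=3, avg=51

51


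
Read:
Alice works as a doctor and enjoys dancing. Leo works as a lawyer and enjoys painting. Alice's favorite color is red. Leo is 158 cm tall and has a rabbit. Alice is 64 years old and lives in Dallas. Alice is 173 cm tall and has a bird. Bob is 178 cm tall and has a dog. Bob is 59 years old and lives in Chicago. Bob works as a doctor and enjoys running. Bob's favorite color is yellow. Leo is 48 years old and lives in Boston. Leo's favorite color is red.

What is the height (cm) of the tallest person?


Tallest: Bob at 178 cm

178


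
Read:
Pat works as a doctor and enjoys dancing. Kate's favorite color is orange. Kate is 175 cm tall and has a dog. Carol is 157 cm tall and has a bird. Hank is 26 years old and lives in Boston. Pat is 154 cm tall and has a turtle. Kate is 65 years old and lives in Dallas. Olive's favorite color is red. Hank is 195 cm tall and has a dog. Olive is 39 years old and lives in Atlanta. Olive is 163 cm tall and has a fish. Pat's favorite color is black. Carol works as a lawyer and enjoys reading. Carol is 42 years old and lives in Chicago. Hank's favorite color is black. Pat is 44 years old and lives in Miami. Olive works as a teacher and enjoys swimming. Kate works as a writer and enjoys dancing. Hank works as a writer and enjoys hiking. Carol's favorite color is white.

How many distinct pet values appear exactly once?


Unique pet values: 3

3


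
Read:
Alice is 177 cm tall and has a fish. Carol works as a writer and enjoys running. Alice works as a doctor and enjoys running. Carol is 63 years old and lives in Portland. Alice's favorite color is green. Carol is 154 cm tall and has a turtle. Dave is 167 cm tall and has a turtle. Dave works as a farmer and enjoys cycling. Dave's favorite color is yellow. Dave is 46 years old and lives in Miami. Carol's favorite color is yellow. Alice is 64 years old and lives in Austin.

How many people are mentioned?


People: Alice, Carol, Dave. Count = 3

3


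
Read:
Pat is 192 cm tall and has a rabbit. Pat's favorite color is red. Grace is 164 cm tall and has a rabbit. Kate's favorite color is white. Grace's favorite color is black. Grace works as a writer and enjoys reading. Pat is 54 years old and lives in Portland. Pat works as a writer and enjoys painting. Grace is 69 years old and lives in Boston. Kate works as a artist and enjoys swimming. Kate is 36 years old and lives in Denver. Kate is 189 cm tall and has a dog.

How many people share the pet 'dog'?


Count: 1

1


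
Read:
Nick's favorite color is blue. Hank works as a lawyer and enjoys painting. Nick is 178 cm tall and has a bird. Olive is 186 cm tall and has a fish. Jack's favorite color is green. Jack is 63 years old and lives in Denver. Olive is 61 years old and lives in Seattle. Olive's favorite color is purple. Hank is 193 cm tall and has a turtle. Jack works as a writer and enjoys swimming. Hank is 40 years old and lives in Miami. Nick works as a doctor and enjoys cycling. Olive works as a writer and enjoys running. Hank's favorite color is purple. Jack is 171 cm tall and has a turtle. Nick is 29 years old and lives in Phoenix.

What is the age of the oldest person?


Oldest: Jack at 63

63


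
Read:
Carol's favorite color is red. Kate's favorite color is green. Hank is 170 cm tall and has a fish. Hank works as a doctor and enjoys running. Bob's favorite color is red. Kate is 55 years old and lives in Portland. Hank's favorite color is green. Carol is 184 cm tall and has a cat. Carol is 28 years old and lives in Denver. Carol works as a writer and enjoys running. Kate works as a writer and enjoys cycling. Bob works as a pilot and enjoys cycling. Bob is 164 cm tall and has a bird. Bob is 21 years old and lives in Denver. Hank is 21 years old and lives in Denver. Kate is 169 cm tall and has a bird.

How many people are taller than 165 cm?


Taller than 165: 3

3


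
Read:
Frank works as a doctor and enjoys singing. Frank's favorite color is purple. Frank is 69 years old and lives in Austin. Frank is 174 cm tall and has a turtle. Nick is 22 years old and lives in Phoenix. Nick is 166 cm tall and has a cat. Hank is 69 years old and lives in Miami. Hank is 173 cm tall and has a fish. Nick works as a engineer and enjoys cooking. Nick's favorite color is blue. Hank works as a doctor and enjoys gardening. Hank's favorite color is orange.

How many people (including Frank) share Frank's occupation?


Frank is a doctor. Count = 2

2


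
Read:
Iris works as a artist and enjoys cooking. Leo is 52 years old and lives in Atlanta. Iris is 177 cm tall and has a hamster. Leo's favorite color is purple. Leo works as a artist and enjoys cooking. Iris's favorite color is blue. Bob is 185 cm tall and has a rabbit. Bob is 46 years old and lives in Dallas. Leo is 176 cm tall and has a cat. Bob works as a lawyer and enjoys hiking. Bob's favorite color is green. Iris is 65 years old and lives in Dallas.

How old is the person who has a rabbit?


Person with rabbit is Bob, age 46

46


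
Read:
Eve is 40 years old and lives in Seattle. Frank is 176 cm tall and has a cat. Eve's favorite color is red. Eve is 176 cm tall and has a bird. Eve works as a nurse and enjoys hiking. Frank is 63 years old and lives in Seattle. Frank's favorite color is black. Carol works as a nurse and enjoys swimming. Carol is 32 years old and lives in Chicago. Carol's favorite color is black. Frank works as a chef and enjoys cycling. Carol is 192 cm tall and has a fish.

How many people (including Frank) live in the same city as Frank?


Frank lives in Seattle. Count = 2

2


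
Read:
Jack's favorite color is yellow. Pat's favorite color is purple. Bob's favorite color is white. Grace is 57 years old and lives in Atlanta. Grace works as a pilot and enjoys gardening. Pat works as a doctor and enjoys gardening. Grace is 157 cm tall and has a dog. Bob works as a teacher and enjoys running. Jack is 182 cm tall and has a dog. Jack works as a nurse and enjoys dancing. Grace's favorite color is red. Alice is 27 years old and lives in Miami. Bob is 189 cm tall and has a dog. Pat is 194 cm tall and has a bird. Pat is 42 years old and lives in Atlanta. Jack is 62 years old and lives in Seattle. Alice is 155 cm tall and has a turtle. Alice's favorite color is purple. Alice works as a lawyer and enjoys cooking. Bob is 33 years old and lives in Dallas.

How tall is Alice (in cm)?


Alice is 155 cm tall

155


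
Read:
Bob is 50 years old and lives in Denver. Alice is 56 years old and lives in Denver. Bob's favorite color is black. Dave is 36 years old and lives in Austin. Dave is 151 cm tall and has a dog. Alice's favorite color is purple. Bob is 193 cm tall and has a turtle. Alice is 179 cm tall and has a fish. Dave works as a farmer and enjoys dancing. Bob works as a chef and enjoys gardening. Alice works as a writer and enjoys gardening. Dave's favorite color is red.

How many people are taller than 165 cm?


Taller than 165: 2

2


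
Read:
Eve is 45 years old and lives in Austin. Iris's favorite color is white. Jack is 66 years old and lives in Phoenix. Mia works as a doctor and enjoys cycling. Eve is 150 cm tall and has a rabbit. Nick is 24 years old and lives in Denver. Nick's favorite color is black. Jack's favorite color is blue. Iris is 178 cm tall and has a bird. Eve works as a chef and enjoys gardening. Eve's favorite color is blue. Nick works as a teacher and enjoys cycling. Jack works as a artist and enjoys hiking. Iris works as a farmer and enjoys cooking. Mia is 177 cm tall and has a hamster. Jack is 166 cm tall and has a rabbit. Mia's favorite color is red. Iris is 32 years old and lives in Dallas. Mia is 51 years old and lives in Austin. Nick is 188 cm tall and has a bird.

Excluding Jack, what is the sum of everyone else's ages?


Sum (excluding Jack): 152

152
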